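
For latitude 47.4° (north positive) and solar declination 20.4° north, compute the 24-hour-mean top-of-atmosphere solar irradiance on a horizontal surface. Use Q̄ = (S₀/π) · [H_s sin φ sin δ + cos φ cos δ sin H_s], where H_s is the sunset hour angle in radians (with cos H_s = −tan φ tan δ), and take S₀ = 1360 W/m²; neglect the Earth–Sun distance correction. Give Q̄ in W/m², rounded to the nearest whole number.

472 W/m²

−tan φ tan δ = −(1.0875)(0.3719) = -0.4044; H_s = arccos(-0.4044) = 113.85°. In radians, H_s = 1.9871.
H_s sin φ sin δ = 1.9871 × 0.7361 × 0.3486 = 0.5099.
cos φ cos δ sin H_s = 0.6769 × 0.9373 × 0.9146 = 0.5803.
Q̄ = (1360/π) × (0.5099 + 0.5803) = 432.90 × 1.0902 = 471.95 W/m².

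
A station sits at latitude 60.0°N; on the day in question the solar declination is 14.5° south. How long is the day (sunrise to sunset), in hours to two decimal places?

8.45 hours

−tan φ tan δ = −(1.7321)(-0.2586) = 0.4479; H_s = arccos(0.4479) = 63.39°.
Day length = 2 H_s / 15° h⁻¹ = 126.78° / 15 = 8.452 h.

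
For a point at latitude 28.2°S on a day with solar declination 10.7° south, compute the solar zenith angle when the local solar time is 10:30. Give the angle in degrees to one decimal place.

27.4°

Hour angle H = 15° × (10.5 − 12) = -22.50°.
cos θ_z = sin(-28.2°) sin(-10.7°) + cos(-28.2°) cos(-10.7°) cos(-22.50°) = 0.0877 + 0.8001 = 0.8878.
θ_z = arccos(0.8878) = 27.40°.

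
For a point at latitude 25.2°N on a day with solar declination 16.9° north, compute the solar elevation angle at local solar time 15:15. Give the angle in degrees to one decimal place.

44.0°

Hour angle H = 15° × (15.25 − 12) = 48.75°.
cos θ_z = sin φ sin δ + cos φ cos δ cos H = (0.4258)(0.2907) + (0.9048)(0.9568)(0.6593) = 0.6945.
θ_z = arccos(0.6945) = 46.01°, so the elevation is 90° − 46.01° = 43.99°.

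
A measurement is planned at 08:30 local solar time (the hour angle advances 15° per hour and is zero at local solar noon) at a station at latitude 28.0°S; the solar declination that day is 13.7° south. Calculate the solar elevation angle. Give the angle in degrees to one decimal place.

39.3°

Hour angle H = 15° × (8.5 − 12) = -52.50°.
cos θ_z = sin φ sin δ + cos φ cos δ cos H = (-0.4695)(-0.2368) + (0.8829)(0.9715)(0.6088) = 0.6334.
θ_z = arccos(0.6334) = 50.70°, so the elevation is 90° − 50.70° = 39.30°.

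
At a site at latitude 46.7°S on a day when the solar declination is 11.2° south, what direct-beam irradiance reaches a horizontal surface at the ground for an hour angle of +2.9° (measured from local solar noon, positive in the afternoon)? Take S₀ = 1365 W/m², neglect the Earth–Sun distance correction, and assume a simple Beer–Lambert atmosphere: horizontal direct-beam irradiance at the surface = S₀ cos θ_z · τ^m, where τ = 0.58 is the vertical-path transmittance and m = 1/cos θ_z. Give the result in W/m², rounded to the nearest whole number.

568 W/m²

cos θ_z = sin φ sin δ + cos φ cos δ cos H = (-0.7278)(-0.1942) + (0.6858)(0.9810)(0.9987) = 0.8132.
Air mass m = 1/cos θ_z = 1/0.8132 = 1.230; τ^m = 0.58^1.230 = 0.5117.
Surface direct beam = 1365 × 0.8132 × 0.5117 = 568.00 W/m².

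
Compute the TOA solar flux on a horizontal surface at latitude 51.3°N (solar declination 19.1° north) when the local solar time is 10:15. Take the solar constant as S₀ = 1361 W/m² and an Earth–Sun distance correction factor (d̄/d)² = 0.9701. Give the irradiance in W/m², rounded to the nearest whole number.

Hour angle H = 15° × (10.25 − 12) = -26.25°.
cos θ_z = sin φ sin δ + cos φ cos δ cos H = (0.7804)(0.3272) + (0.6252)(0.9449)(0.8969) = 0.7852.
Top-of-atmosphere irradiance = S₀ (d̄/d)² cos θ_z = 1361 × 0.9701 × 0.7852 = 1036.70 W/m².

1037 W/m²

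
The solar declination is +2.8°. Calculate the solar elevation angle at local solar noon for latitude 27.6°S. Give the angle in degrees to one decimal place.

59.6°

At local solar noon the hour angle is zero, so the elevation is 90° − |φ − δ| = 90° − |-27.6° − (2.8°)| = 90° − 30.4° = 59.6°.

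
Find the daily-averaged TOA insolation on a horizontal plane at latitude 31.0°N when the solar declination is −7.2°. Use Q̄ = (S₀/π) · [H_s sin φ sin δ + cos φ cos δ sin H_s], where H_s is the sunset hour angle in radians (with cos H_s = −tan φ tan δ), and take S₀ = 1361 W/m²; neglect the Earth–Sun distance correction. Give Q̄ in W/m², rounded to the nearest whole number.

−tan φ tan δ = −(0.6009)(-0.1263) = 0.0759; H_s = arccos(0.0759) = 85.65°. In radians, H_s = 1.4949.
H_s sin φ sin δ = 1.4949 × 0.5150 × -0.1253 = -0.0965.
cos φ cos δ sin H_s = 0.8572 × 0.9921 × 0.9971 = 0.8480.
Q̄ = (1361/π) × (-0.0965 + 0.8480) = 433.22 × 0.7515 = 325.56 W/m².

326 W/m²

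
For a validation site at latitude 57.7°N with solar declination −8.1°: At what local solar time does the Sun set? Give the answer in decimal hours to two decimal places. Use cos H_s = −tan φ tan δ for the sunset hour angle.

−tan φ tan δ = −(1.5818)(-0.1423) = 0.2251; H_s = arccos(0.2251) = 76.99°.
Sunset is at 12 + H_s/15 = 12 + 5.133 = 17.133 h local solar time.

17.13 h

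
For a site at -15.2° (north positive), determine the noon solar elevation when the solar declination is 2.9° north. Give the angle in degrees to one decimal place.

At local solar noon the hour angle is zero, so the elevation is 90° − |φ − δ| = 90° − |-15.2° − (2.9°)| = 90° − 18.1° = 71.9°.

71.9°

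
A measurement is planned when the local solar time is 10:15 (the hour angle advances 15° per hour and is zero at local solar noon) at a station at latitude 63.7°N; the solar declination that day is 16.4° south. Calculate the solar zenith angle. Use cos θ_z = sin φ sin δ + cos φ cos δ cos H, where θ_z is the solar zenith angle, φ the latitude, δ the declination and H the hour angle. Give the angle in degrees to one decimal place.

Hour angle H = 15° × (10.25 − 12) = -26.25°.
cos θ_z = sin(63.7°) sin(-16.4°) + cos(63.7°) cos(-16.4°) cos(-26.25°) = -0.2531 + 0.3812 = 0.1281.
θ_z = arccos(0.1281) = 82.64°.

82.6°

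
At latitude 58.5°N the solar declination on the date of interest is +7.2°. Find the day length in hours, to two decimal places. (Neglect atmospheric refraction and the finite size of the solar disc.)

cos H_s = −tan(58.5°) · tan(7.2°) = -0.2062, so H_s = arccos(-0.2062) = 101.90°.
Day length = 2 H_s / 15° h⁻¹ = 203.80° / 15 = 13.587 h.

13.59 hours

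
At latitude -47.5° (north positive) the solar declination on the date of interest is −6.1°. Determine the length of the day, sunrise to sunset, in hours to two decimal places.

cos H_s = −tan(-47.5°) · tan(-6.1°) = -0.1166, so H_s = arccos(-0.1166) = 96.70°.
Day length = 2 H_s / 15° h⁻¹ = 193.40° / 15 = 12.893 h.

12.89 hours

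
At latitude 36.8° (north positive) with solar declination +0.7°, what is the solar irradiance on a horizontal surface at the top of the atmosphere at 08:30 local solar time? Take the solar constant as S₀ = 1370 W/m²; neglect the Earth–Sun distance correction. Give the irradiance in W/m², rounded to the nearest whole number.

Hour angle H = 15° × (8.5 − 12) = -52.50°.
cos θ_z = sin φ sin δ + cos φ cos δ cos H = (0.5990)(0.0122) + (0.8007)(0.9999)(0.6088) = 0.4947.
Top-of-atmosphere irradiance = S₀ cos θ_z = 1370 × 0.4947 = 677.74 W/m².

678 W/m²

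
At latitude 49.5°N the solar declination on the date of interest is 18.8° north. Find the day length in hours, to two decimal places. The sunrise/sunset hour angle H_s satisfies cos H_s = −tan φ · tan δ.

15.13 hours

−tan φ tan δ = −(1.1708)(0.3404) = -0.3985; H_s = arccos(-0.3985) = 113.48°.
Day length = 2 H_s / 15° h⁻¹ = 226.96° / 15 = 15.131 h.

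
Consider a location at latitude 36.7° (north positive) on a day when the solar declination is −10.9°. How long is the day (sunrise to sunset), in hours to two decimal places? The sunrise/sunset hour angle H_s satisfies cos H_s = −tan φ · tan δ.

10.90 hours

cos H_s = −tan(36.7°) · tan(-10.9°) = 0.1435, so H_s = arccos(0.1435) = 81.75°.
Day length = 2 H_s / 15° h⁻¹ = 163.50° / 15 = 10.900 h.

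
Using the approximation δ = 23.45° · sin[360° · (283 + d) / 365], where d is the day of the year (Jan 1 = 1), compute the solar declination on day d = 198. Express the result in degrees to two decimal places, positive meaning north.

360 × (283 + 198) / 365 = 474.411°; sin(474.411°) = 0.9106.
δ = 23.45 × 0.9106 = 21.354° ≈ +21.35°.

+21.35°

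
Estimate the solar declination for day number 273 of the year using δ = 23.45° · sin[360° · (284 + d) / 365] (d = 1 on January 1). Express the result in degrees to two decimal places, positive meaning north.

-3.82°

360 × (284 + 273) / 365 = 549.370°; sin(549.370°) = -0.1628.
δ = 23.45 × -0.1628 = -3.818° ≈ -3.82°.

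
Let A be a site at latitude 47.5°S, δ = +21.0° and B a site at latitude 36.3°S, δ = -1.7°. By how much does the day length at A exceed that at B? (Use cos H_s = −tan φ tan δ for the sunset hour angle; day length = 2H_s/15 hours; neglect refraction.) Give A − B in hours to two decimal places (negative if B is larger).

A: H_s = arccos(−tan -47.5° · tan 21.0°) = 65.23°, so 2H_s/15 = 8.6973 h.
B: H_s = arccos(−tan -36.3° · tan -1.7°) = 91.25°, so 2H_s/15 = 12.1667 h.
A − B = 8.6973 − 12.1667 = -3.4694 h.

-3.47 h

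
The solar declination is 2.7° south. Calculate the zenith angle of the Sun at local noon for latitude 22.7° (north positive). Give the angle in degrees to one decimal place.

At local solar noon the hour angle is zero, so the zenith angle is |φ − δ| = |22.7° − (-2.7°)| = 25.4°.

25.4°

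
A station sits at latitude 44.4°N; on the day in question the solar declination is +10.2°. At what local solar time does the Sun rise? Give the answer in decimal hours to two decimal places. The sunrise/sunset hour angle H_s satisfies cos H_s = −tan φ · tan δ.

5.32 h

The sunset hour angle satisfies cos H_s = −tan φ tan δ = -0.1762, giving H_s = 100.15°.
Sunrise is at 12 − H_s/15 = 12 − 6.677 = 5.323 h local solar time.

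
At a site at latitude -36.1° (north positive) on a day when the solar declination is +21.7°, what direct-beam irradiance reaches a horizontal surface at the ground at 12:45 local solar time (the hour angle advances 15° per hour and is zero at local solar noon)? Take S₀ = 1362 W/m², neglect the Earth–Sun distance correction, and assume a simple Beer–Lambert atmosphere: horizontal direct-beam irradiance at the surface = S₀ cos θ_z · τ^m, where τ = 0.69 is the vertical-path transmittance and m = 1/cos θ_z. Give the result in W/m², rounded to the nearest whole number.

Hour angle H = 15° × (12.75 − 12) = 11.25°.
cos θ_z = sin(-36.1°) sin(21.7°) + cos(-36.1°) cos(21.7°) cos(11.25°) = -0.2179 + 0.7363 = 0.5184.
Air mass m = 1/cos θ_z = 1/0.5184 = 1.929; τ^m = 0.69^1.929 = 0.4888.
Surface direct beam = 1362 × 0.5184 × 0.4888 = 345.12 W/m².

345 W/m²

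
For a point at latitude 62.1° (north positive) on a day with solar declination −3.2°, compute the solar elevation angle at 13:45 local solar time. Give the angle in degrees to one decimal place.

Hour angle H = 15° × (13.75 − 12) = 26.25°.
With φ = 62.1°, δ = -3.2°, H = 26.25°: sin φ sin δ = -0.0493, cos φ cos δ cos H = 0.4190, so cos θ_z = 0.3697.
θ_z = arccos(0.3697) = 68.30°, so the elevation is 90° − 68.30° = 21.70°.

21.7°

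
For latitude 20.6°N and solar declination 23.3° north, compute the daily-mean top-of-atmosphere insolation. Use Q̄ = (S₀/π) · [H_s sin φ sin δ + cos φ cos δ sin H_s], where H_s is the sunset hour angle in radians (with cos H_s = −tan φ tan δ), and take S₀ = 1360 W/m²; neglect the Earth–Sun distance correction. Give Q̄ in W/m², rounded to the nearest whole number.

The sunset hour angle satisfies cos H_s = −tan φ tan δ = -0.1619, giving H_s = 99.32°. In radians, H_s = 1.7335.
H_s sin φ sin δ = 1.7335 × 0.3518 × 0.3955 = 0.2412.
cos φ cos δ sin H_s = 0.9361 × 0.9184 × 0.9868 = 0.8484.
Q̄ = (1360/π) × (0.2412 + 0.8484) = 432.90 × 1.0896 = 471.69 W/m².

472 W/m²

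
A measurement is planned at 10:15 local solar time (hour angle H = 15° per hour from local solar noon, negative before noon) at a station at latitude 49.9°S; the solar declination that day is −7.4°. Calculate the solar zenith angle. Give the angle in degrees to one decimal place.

47.8°

Hour angle H = 15° × (10.25 − 12) = -26.25°.
cos θ_z = sin φ sin δ + cos φ cos δ cos H = (-0.7649)(-0.1288) + (0.6441)(0.9917)(0.8969) = 0.6714.
θ_z = arccos(0.6714) = 47.82°.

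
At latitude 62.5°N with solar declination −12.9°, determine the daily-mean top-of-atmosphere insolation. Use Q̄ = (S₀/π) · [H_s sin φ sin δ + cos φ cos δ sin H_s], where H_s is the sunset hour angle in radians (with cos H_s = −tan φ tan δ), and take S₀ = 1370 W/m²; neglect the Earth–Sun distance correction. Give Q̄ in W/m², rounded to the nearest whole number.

80 W/m²

−tan φ tan δ = −(1.9210)(-0.2290) = 0.4399; H_s = arccos(0.4399) = 63.90°. In radians, H_s = 1.1153.
H_s sin φ sin δ = 1.1153 × 0.8870 × -0.2233 = -0.2209.
cos φ cos δ sin H_s = 0.4617 × 0.9748 × 0.8980 = 0.4042.
Q̄ = (1370/π) × (-0.2209 + 0.4042) = 436.08 × 0.1833 = 79.93 W/m².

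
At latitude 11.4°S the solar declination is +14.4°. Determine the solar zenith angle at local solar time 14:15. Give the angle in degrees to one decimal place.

42.2°

Hour angle H = 15° × (14.25 − 12) = 33.75°.
cos θ_z = sin(-11.4°) sin(14.4°) + cos(-11.4°) cos(14.4°) cos(33.75°) = -0.0492 + 0.7895 = 0.7403.
θ_z = arccos(0.7403) = 42.24°.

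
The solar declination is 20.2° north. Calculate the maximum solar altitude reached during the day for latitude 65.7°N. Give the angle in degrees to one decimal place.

44.5°

At local solar noon the hour angle is zero, so the elevation is 90° − |φ − δ| = 90° − |65.7° − (20.2°)| = 90° − 45.5° = 44.5°.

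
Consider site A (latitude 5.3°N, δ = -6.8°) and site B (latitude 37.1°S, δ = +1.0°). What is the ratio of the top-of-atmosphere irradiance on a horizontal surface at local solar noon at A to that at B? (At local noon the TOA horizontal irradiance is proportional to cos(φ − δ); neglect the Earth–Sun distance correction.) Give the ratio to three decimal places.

1.243

A: cos θ_z = cos(5.3° − (-6.8°)) = 0.9778.
B: cos θ_z = cos(-37.1° − (1.0°)) = 0.7869.
Ratio A/B = 0.9778 / 0.7869 = 1.2426.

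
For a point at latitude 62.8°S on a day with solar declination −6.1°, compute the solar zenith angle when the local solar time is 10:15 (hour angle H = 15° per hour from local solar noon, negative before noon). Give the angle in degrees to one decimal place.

59.9°

Hour angle H = 15° × (10.25 − 12) = -26.25°.
With φ = -62.8°, δ = -6.1°, H = -26.25°: sin φ sin δ = 0.0945, cos φ cos δ cos H = 0.4076, so cos θ_z = 0.5021.
θ_z = arccos(0.5021) = 59.86°.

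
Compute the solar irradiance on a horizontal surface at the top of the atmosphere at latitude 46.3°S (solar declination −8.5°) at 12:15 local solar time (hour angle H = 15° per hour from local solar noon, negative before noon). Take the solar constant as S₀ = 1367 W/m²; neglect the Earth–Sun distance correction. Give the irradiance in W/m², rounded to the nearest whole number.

1078 W/m²

Hour angle H = 15° × (12.25 − 12) = 3.75°.
With φ = -46.3°, δ = -8.5°, H = 3.75°: sin φ sin δ = 0.1069, cos φ cos δ cos H = 0.6818, so cos θ_z = 0.7887.
Top-of-atmosphere irradiance = S₀ cos θ_z = 1367 × 0.7887 = 1078.15 W/m².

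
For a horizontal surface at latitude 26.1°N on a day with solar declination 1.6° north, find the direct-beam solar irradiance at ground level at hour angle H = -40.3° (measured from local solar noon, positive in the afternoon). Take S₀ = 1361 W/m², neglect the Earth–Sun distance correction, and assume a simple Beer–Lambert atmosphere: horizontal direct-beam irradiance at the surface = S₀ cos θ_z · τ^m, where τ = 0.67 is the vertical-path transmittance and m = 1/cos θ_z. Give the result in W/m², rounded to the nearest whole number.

534 W/m²

With φ = 26.1°, δ = 1.6°, H = -40.30°: sin φ sin δ = 0.0123, cos φ cos δ cos H = 0.6846, so cos θ_z = 0.6969.
Air mass m = 1/cos θ_z = 1/0.6969 = 1.435; τ^m = 0.67^1.435 = 0.5629.
Surface direct beam = 1361 × 0.6969 × 0.5629 = 533.90 W/m².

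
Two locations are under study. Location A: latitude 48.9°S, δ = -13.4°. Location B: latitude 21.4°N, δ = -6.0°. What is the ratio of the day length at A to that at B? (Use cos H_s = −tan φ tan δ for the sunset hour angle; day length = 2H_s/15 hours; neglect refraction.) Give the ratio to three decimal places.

1.208

A: H_s = arccos(−tan -48.9° · tan -13.4°) = 105.85°, so 2H_s/15 = 14.1133 h.
B: H_s = arccos(−tan 21.4° · tan -6.0°) = 87.64°, so 2H_s/15 = 11.6853 h.
Ratio A/B = 14.1133 / 11.6853 = 1.2078.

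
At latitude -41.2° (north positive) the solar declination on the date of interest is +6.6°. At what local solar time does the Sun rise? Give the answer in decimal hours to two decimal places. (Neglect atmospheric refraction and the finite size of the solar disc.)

6.39 h

cos H_s = −tan(-41.2°) · tan(6.6°) = 0.1013, so H_s = arccos(0.1013) = 84.19°.
Sunrise is at 12 − H_s/15 = 12 − 5.613 = 6.387 h local solar time.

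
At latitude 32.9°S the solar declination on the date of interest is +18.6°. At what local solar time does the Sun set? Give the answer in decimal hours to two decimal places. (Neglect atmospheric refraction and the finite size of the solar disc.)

17.16 h

−tan φ tan δ = −(-0.6469)(0.3365) = 0.2177; H_s = arccos(0.2177) = 77.43°.
Sunset is at 12 + H_s/15 = 12 + 5.162 = 17.162 h local solar time.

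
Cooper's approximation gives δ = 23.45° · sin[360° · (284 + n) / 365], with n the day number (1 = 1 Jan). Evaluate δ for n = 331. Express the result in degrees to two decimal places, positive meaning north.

-21.52°

360 × (284 + 331) / 365 = 606.575°; sin(606.575°) = -0.9176.
δ = 23.45 × -0.9176 = -21.518° ≈ -21.52°.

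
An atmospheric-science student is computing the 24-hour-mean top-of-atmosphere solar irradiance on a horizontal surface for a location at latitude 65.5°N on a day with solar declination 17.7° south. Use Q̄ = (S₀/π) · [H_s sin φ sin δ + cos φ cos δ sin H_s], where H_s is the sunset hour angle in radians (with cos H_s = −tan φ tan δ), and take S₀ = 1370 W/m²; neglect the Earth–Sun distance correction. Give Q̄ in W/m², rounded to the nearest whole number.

27 W/m²

−tan φ tan δ = −(2.1943)(-0.3191) = 0.7002; H_s = arccos(0.7002) = 45.56°. In radians, H_s = 0.7952.
H_s sin φ sin δ = 0.7952 × 0.9100 × -0.3040 = -0.2200.
cos φ cos δ sin H_s = 0.4147 × 0.9527 × 0.7140 = 0.2821.
Q̄ = (1370/π) × (-0.2200 + 0.2821) = 436.08 × 0.0621 = 27.08 W/m².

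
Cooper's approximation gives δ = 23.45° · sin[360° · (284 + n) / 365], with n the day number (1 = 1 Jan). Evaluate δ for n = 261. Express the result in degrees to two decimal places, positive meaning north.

360 × (284 + 261) / 365 = 537.534°; sin(537.534°) = 0.0430.
δ = 23.45 × 0.0430 = 1.008° ≈ +1.01°.

+1.01°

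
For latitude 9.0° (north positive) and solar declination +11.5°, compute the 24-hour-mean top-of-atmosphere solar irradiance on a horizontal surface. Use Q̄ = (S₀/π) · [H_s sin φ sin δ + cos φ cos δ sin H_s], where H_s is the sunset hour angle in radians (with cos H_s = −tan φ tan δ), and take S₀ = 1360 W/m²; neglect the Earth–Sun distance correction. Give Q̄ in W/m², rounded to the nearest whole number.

cos H_s = −tan(9.0°) · tan(11.5°) = -0.0322, so H_s = arccos(-0.0322) = 91.85°. In radians, H_s = 1.6031.
H_s sin φ sin δ = 1.6031 × 0.1564 × 0.1994 = 0.0500.
cos φ cos δ sin H_s = 0.9877 × 0.9799 × 0.9995 = 0.9674.
Q̄ = (1360/π) × (0.0500 + 0.9674) = 432.90 × 1.0174 = 440.43 W/m².

440 W/m²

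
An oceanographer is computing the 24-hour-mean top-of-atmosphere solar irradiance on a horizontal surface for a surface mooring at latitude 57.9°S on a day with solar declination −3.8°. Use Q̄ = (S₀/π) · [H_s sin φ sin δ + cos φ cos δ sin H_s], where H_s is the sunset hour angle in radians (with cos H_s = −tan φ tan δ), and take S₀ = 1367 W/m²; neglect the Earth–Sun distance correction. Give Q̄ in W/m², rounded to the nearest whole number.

cos H_s = −tan(-57.9°) · tan(-3.8°) = -0.1059, so H_s = arccos(-0.1059) = 96.08°. In radians, H_s = 1.6769.
H_s sin φ sin δ = 1.6769 × -0.8471 × -0.0663 = 0.0942.
cos φ cos δ sin H_s = 0.5314 × 0.9978 × 0.9944 = 0.5273.
Q̄ = (1367/π) × (0.0942 + 0.5273) = 435.13 × 0.6215 = 270.43 W/m².

270 W/m²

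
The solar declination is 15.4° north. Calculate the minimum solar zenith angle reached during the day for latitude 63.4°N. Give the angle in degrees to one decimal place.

48.0°

At local solar noon the hour angle is zero, so the zenith angle is |φ − δ| = |63.4° − (15.4°)| = 48.0°.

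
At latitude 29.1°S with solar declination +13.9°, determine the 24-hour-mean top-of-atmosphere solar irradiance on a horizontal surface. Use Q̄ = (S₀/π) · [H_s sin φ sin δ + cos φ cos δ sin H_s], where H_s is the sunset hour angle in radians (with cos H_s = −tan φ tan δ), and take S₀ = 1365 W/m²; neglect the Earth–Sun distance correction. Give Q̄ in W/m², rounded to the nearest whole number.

292 W/m²

cos H_s = −tan(-29.1°) · tan(13.9°) = 0.1377, so H_s = arccos(0.1377) = 82.09°. In radians, H_s = 1.4327.
H_s sin φ sin δ = 1.4327 × -0.4863 × 0.2402 = -0.1674.
cos φ cos δ sin H_s = 0.8738 × 0.9707 × 0.9905 = 0.8401.
Q̄ = (1365/π) × (-0.1674 + 0.8401) = 434.49 × 0.6727 = 292.28 W/m².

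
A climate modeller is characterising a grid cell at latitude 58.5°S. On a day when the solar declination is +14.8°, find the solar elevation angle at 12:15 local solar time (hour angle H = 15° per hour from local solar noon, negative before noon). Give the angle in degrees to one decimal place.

16.6°

Hour angle H = 15° × (12.25 − 12) = 3.75°.
cos θ_z = sin φ sin δ + cos φ cos δ cos H = (-0.8526)(0.2554) + (0.5225)(0.9668)(0.9979) = 0.2863.
θ_z = arccos(0.2863) = 73.36°, so the elevation is 90° − 73.36° = 16.64°.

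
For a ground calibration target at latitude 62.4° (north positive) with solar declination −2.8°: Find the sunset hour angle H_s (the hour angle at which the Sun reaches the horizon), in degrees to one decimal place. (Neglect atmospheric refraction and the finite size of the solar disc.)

84.6°

−tan φ tan δ = −(1.9128)(-0.0489) = 0.0935; H_s = arccos(0.0935) = 84.64°.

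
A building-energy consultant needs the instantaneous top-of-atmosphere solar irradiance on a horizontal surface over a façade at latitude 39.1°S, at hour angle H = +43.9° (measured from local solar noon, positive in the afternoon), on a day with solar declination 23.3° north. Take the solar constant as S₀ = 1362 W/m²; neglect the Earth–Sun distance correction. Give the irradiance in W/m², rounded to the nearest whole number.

With φ = -39.1°, δ = 23.3°, H = 43.90°: sin φ sin δ = -0.2495, cos φ cos δ cos H = 0.5136, so cos θ_z = 0.2641.
Top-of-atmosphere irradiance = S₀ cos θ_z = 1362 × 0.2641 = 359.70 W/m².

360 W/m²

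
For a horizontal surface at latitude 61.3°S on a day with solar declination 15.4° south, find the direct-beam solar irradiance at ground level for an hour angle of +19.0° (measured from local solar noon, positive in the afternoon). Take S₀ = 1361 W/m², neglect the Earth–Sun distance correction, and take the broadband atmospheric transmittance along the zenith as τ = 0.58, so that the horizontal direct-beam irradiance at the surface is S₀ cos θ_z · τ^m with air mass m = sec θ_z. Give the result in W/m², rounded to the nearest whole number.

cos θ_z = sin(-61.3°) sin(-15.4°) + cos(-61.3°) cos(-15.4°) cos(19.00°) = 0.2329 + 0.4378 = 0.6707.
Air mass m = 1/cos θ_z = 1/0.6707 = 1.491; τ^m = 0.58^1.491 = 0.4439.
Surface direct beam = 1361 × 0.6707 × 0.4439 = 405.20 W/m².

405 W/m²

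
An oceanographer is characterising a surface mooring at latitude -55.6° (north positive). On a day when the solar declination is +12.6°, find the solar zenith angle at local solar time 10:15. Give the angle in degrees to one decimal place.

71.7°

Hour angle H = 15° × (10.25 − 12) = -26.25°.
With φ = -55.6°, δ = 12.6°, H = -26.25°: sin φ sin δ = -0.1800, cos φ cos δ cos H = 0.4945, so cos θ_z = 0.3145.
θ_z = arccos(0.3145) = 71.67°.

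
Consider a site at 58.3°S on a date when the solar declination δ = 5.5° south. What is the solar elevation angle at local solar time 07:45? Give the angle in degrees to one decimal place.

Hour angle H = 15° × (7.75 − 12) = -63.75°.
cos θ_z = sin φ sin δ + cos φ cos δ cos H = (-0.8508)(-0.0958) + (0.5255)(0.9954)(0.4423) = 0.3129.
θ_z = arccos(0.3129) = 71.77°, so the elevation is 90° − 71.77° = 18.23°.

18.2°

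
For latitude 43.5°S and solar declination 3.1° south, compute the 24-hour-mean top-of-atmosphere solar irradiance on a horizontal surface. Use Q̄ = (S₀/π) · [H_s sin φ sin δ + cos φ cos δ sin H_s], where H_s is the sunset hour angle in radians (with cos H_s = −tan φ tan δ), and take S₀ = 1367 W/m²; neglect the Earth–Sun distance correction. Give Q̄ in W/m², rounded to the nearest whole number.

341 W/m²

cos H_s = −tan(-43.5°) · tan(-3.1°) = -0.0514, so H_s = arccos(-0.0514) = 92.95°. In radians, H_s = 1.6223.
H_s sin φ sin δ = 1.6223 × -0.6884 × -0.0541 = 0.0604.
cos φ cos δ sin H_s = 0.7254 × 0.9985 × 0.9987 = 0.7234.
Q̄ = (1367/π) × (0.0604 + 0.7234) = 435.13 × 0.7838 = 341.05 W/m².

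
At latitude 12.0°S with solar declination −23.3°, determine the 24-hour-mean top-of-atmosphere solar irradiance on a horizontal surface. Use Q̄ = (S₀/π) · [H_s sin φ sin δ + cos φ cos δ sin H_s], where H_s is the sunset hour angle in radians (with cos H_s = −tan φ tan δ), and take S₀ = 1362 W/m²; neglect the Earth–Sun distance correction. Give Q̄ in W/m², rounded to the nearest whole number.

−tan φ tan δ = −(-0.2126)(-0.4307) = -0.0916; H_s = arccos(-0.0916) = 95.26°. In radians, H_s = 1.6626.
H_s sin φ sin δ = 1.6626 × -0.2079 × -0.3955 = 0.1367.
cos φ cos δ sin H_s = 0.9781 × 0.9184 × 0.9958 = 0.8945.
Q̄ = (1362/π) × (0.1367 + 0.8945) = 433.54 × 1.0312 = 447.07 W/m².

447 W/m²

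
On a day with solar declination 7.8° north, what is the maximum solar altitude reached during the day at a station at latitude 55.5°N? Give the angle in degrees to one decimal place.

At local solar noon the hour angle is zero, so the elevation is 90° − |φ − δ| = 90° − |55.5° − (7.8°)| = 90° − 47.7° = 42.3°.

42.3°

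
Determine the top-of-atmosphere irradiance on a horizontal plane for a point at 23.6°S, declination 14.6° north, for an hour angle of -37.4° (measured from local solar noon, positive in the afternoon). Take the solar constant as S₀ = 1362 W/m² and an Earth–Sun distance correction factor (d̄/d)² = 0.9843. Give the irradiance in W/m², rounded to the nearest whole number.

809 W/m²

With φ = -23.6°, δ = 14.6°, H = -37.40°: sin φ sin δ = -0.1009, cos φ cos δ cos H = 0.7045, so cos θ_z = 0.6036.
Top-of-atmosphere irradiance = S₀ (d̄/d)² cos θ_z = 1362 × 0.9843 × 0.6036 = 809.20 W/m².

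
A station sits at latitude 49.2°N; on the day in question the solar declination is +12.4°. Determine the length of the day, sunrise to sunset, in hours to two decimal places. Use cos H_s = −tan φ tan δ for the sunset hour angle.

13.97 hours

cos H_s = −tan(49.2°) · tan(12.4°) = -0.2547, so H_s = arccos(-0.2547) = 104.76°.
Day length = 2 H_s / 15° h⁻¹ = 209.52° / 15 = 13.968 h.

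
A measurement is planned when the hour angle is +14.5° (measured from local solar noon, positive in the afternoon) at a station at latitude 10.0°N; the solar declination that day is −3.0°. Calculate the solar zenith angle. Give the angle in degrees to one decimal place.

19.4°

With φ = 10.0°, δ = -3.0°, H = 14.50°: sin φ sin δ = -0.0091, cos φ cos δ cos H = 0.9521, so cos θ_z = 0.9430.
θ_z = arccos(0.9430) = 19.44°.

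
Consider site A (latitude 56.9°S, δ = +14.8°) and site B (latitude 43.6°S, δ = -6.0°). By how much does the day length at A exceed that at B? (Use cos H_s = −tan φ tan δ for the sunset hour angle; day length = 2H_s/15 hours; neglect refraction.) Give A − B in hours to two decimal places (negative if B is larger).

A: H_s = arccos(−tan -56.9° · tan 14.8°) = 66.09°, so 2H_s/15 = 8.8120 h.
B: H_s = arccos(−tan -43.6° · tan -6.0°) = 95.74°, so 2H_s/15 = 12.7653 h.
A − B = 8.8120 − 12.7653 = -3.9533 h.

-3.95 h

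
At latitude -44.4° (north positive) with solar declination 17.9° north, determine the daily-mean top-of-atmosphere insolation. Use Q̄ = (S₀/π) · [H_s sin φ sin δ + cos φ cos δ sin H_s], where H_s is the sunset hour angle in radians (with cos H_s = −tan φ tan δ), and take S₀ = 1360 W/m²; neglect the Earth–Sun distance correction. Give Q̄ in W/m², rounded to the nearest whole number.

−tan φ tan δ = −(-0.9793)(0.3230) = 0.3163; H_s = arccos(0.3163) = 71.56°. In radians, H_s = 1.2490.
H_s sin φ sin δ = 1.2490 × -0.6997 × 0.3074 = -0.2686.
cos φ cos δ sin H_s = 0.7145 × 0.9516 × 0.9487 = 0.6450.
Q̄ = (1360/π) × (-0.2686 + 0.6450) = 432.90 × 0.3764 = 162.94 W/m².

163 W/m²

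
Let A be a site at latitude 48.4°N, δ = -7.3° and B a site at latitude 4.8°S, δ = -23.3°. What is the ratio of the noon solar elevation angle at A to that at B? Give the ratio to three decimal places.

0.480

A: 90° − |48.4 − (-7.3)| = 34.30°.
B: 90° − |-4.8 − (-23.3)| = 71.50°.
Ratio A/B = 34.3000 / 71.5000 = 0.4797.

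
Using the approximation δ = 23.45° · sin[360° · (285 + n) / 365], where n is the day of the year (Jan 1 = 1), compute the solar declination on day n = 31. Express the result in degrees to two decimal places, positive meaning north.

-17.52°

360 × (285 + 31) / 365 = 311.671°; sin(311.671°) = -0.7470.
δ = 23.45 × -0.7470 = -17.517° ≈ -17.52°.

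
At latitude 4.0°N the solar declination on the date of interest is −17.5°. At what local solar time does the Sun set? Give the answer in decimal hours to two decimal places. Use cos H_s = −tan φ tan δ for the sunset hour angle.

17.92 h

cos H_s = −tan(4.0°) · tan(-17.5°) = 0.0220, so H_s = arccos(0.0220) = 88.74°.
Sunset is at 12 + H_s/15 = 12 + 5.916 = 17.916 h local solar time.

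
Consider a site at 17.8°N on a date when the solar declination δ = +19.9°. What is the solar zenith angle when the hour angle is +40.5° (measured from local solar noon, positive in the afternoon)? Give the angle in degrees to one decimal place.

cos θ_z = sin(17.8°) sin(19.9°) + cos(17.8°) cos(19.9°) cos(40.50°) = 0.1041 + 0.6808 = 0.7849.
θ_z = arccos(0.7849) = 38.29°.

38.3°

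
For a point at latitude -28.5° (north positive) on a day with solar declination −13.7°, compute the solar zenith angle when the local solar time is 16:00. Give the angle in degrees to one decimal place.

57.3°

Hour angle H = 15° × (16 − 12) = 60.00°.
cos θ_z = sin φ sin δ + cos φ cos δ cos H = (-0.4772)(-0.2368) + (0.8788)(0.9715)(0.5000) = 0.5399.
θ_z = arccos(0.5399) = 57.32°.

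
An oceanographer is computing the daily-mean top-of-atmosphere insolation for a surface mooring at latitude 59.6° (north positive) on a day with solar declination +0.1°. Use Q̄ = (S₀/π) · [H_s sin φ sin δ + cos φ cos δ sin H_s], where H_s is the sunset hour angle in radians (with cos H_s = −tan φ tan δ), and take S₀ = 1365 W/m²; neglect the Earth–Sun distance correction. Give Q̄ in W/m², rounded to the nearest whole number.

221 W/m²

The sunset hour angle satisfies cos H_s = −tan φ tan δ = -0.0030, giving H_s = 90.17°. In radians, H_s = 1.5738.
H_s sin φ sin δ = 1.5738 × 0.8625 × 0.0017 = 0.0023.
cos φ cos δ sin H_s = 0.5060 × 1.0000 × 1.0000 = 0.5060.
Q̄ = (1365/π) × (0.0023 + 0.5060) = 434.49 × 0.5083 = 220.85 W/m².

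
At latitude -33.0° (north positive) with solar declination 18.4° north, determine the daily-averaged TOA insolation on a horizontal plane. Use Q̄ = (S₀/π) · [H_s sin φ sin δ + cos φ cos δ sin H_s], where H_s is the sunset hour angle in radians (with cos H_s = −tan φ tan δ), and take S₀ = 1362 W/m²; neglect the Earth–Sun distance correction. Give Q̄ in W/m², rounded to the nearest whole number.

236 W/m²

cos H_s = −tan(-33.0°) · tan(18.4°) = 0.2160, so H_s = arccos(0.2160) = 77.53°. In radians, H_s = 1.3532.
H_s sin φ sin δ = 1.3532 × -0.5446 × 0.3156 = -0.2326.
cos φ cos δ sin H_s = 0.8387 × 0.9489 × 0.9764 = 0.7771.
Q̄ = (1362/π) × (-0.2326 + 0.7771) = 433.54 × 0.5445 = 236.06 W/m².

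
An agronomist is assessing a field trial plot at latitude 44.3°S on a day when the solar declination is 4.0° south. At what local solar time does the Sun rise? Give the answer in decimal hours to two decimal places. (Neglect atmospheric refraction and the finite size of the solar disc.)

5.74 h

The sunset hour angle satisfies cos H_s = −tan φ tan δ = -0.0682, giving H_s = 93.91°.
Sunrise is at 12 − H_s/15 = 12 − 6.261 = 5.739 h local solar time.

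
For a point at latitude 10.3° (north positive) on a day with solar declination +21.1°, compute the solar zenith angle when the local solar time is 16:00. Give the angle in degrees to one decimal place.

58.4°

Hour angle H = 15° × (16 − 12) = 60.00°.
cos θ_z = sin φ sin δ + cos φ cos δ cos H = (0.1788)(0.3600) + (0.9839)(0.9330)(0.5000) = 0.5234.
θ_z = arccos(0.5234) = 58.44°.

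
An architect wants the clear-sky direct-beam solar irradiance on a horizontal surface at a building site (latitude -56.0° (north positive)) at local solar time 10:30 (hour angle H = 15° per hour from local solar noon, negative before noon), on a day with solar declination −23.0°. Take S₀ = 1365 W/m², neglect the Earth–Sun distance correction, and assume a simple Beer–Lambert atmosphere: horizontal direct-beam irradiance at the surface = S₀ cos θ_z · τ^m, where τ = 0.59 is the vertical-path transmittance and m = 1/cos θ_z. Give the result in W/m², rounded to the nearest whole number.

Hour angle H = 15° × (10.5 − 12) = -22.50°.
cos θ_z = sin(-56.0°) sin(-23.0°) + cos(-56.0°) cos(-23.0°) cos(-22.50°) = 0.3239 + 0.4756 = 0.7995.
Air mass m = 1/cos θ_z = 1/0.7995 = 1.251; τ^m = 0.59^1.251 = 0.5168.
Surface direct beam = 1365 × 0.7995 × 0.5168 = 563.99 W/m².

564 W/m²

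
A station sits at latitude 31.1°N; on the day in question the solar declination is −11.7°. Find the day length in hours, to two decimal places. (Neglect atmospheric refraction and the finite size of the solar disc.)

11.04 hours

−tan φ tan δ = −(0.6032)(-0.2071) = 0.1249; H_s = arccos(0.1249) = 82.83°.
Day length = 2 H_s / 15° h⁻¹ = 165.66° / 15 = 11.044 h.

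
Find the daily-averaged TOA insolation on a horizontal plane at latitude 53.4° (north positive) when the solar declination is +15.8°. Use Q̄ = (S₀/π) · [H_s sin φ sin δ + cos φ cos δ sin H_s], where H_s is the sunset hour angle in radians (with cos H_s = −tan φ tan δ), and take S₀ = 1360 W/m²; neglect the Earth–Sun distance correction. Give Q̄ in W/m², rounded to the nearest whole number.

cos H_s = −tan(53.4°) · tan(15.8°) = -0.3810, so H_s = arccos(-0.3810) = 112.40°. In radians, H_s = 1.9618.
H_s sin φ sin δ = 1.9618 × 0.8028 × 0.2723 = 0.4289.
cos φ cos δ sin H_s = 0.5962 × 0.9622 × 0.9245 = 0.5304.
Q̄ = (1360/π) × (0.4289 + 0.5304) = 432.90 × 0.9593 = 415.28 W/m².

415 W/m²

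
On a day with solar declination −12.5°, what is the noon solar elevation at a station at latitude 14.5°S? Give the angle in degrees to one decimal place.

88.0°

At local solar noon the hour angle is zero, so the elevation is 90° − |φ − δ| = 90° − |-14.5° − (-12.5°)| = 90° − 2.0° = 88.0°.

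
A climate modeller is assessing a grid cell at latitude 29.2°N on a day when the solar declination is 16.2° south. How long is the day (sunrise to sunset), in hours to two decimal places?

10.75 hours

−tan φ tan δ = −(0.5589)(-0.2905) = 0.1624; H_s = arccos(0.1624) = 80.65°.
Day length = 2 H_s / 15° h⁻¹ = 161.30° / 15 = 10.753 h.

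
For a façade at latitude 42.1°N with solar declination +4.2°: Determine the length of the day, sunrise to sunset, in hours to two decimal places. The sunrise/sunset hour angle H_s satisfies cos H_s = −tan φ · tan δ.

12.51 hours

−tan φ tan δ = −(0.9036)(0.0734) = -0.0663; H_s = arccos(-0.0663) = 93.80°.
Day length = 2 H_s / 15° h⁻¹ = 187.60° / 15 = 12.507 h.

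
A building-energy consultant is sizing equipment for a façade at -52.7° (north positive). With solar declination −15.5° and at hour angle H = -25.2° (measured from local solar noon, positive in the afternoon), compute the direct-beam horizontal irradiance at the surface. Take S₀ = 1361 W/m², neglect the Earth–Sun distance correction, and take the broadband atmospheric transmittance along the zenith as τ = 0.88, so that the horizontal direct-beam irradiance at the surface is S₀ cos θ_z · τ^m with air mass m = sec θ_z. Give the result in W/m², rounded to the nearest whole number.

849 W/m²

With φ = -52.7°, δ = -15.5°, H = -25.20°: sin φ sin δ = 0.2126, cos φ cos δ cos H = 0.5284, so cos θ_z = 0.7410.
Air mass m = 1/cos θ_z = 1/0.7410 = 1.350; τ^m = 0.88^1.350 = 0.8415.
Surface direct beam = 1361 × 0.7410 × 0.8415 = 848.65 W/m².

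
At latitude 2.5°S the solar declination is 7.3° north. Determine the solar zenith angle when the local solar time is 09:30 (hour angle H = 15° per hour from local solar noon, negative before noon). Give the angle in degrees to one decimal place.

38.7°

Hour angle H = 15° × (9.5 − 12) = -37.50°.
With φ = -2.5°, δ = 7.3°, H = -37.50°: sin φ sin δ = -0.0055, cos φ cos δ cos H = 0.7862, so cos θ_z = 0.7807.
θ_z = arccos(0.7807) = 38.68°.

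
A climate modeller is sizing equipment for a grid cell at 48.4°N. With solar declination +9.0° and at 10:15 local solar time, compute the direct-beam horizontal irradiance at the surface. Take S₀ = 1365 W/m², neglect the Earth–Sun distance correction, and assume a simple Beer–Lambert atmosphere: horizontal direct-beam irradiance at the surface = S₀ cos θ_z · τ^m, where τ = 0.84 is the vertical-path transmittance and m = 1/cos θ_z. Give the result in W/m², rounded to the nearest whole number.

752 W/m²

Hour angle H = 15° × (10.25 − 12) = -26.25°.
cos θ_z = sin(48.4°) sin(9.0°) + cos(48.4°) cos(9.0°) cos(-26.25°) = 0.1170 + 0.5881 = 0.7051.
Air mass m = 1/cos θ_z = 1/0.7051 = 1.418; τ^m = 0.84^1.418 = 0.7810.
Surface direct beam = 1365 × 0.7051 × 0.7810 = 751.68 W/m².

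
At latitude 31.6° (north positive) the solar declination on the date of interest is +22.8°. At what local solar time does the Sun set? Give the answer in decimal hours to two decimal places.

19.00 h

cos H_s = −tan(31.6°) · tan(22.8°) = -0.2586, so H_s = arccos(-0.2586) = 104.99°.
Sunset is at 12 + H_s/15 = 12 + 6.999 = 18.999 h local solar time.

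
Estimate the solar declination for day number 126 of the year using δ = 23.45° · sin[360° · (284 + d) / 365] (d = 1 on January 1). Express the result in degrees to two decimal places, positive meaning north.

+16.40°

360 × (284 + 126) / 365 = 404.384°; sin(404.384°) = 0.6995.
δ = 23.45 × 0.6995 = 16.403° ≈ +16.40°.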